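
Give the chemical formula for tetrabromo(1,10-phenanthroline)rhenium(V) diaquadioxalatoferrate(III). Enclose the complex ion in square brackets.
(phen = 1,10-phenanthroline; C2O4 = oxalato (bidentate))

[ReBr4(phen)][Fe(C2O4)2(H2O)2]

Cation [Re…]: ligand charges -4, Re(V) ⇒ ion charge 1+.
Anion [Fe…]: ligand charges -4, Fe(III) ⇒ ion charge 1−.
One 1+ cation balances one 1− anion.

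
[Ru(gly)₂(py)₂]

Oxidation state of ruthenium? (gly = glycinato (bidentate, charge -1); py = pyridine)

+2

No counter-ion: the bracketed complex is neutral.
Ligand charges: 2×gly = -2; 2×py neutral; sum -2.
Ru + (-2) = 0 ⇒ Ru is +2.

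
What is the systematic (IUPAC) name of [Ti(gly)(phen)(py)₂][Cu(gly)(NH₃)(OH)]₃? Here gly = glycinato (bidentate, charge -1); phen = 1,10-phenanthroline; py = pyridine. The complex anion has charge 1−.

Both ions are complex: the cation is named first with the plain metal name, the anion second with the -ate form; each ion's ligands are alphabetised independently.
The complex anion is given as 1−; its ligand charges sum to -2, so Cu = +1.
With 3 anions per cation, the cation must be 3×1 = 3+.
Cation: ligand charges sum to -1; for the ion to be 3+, Ti = +4.

(glycinato)(1,10-phenanthroline)bis(pyridine)titanium(IV) ammine(glycinato)hydroxocuprate(I)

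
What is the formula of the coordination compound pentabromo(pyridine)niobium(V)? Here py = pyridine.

Ligands: 1 pyridine (py, neutral), 5 bromo (Br, -1). Ligand charge sum = -5.
With Nb in oxidation state +5, the complex ion is [Nb...].

[NbBr5(py)]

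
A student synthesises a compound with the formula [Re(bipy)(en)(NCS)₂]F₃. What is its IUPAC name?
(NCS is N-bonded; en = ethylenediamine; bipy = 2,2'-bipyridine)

The 3 fluoride counter-ions carry a total charge of -3, so each complex ion is 3+.
Ligand charges: 2×isothiocyanato (-1 each), 1×ethylenediamine (neutral), 1×2,2'-bipyridine (neutral); total -2. So Re + (-2) = 3+, giving Re = +5.
Ligands are named alphabetically: bipyridine before ethylenediamine before isothiocyanato.

(2,2'-bipyridine)(ethylenediamine)diisothiocyanatorhenium(V) fluoride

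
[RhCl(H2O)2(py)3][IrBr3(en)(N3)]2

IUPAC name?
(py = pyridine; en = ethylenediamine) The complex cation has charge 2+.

diaquachlorotris(pyridine)rhodium(III) azidotribromo(ethylenediamine)iridate(III)

Both ions are complex: the cation is named first with the plain metal name, the anion second with the -ate form; each ion's ligands are alphabetised independently.
The complex cation is given as 2+; its ligand charges sum to -1, so Rh = +3.
With 2 anions per cation, each anion must be 2/2 = 1−.
Anion: ligand charges sum to -4; for the ion to be 1−, Ir = +3.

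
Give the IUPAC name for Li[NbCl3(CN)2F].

The 1 lithium counter-ion carries a total charge of +1, so each complex ion is 1−.
Ligand charges: 1×fluoro (-1 each), 2×cyano (-1 each), 3×chloro (-1 each); total -6. So Nb + (-6) = 1−, giving Nb = +5.
The complex ion is anionic, so niobium takes the -ate form niobate(V).

lithium trichlorodicyanofluoroniobate(V)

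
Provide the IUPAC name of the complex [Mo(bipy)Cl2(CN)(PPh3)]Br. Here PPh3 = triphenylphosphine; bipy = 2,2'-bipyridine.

The 1 bromide counter-ion carries a total charge of -1, so each complex ion is 1+.
Ligand charges: 2×chloro (-1 each), 1×triphenylphosphine (neutral), 1×cyano (-1 each), 1×2,2'-bipyridine (neutral); total -3. So Mo + (-3) = 1+, giving Mo = +4.
Ligands are named alphabetically: bipyridine before chloro before cyano before triphenylphosphine.

(2,2'-bipyridine)dichlorocyano(triphenylphosphine)molybdenum(IV) bromide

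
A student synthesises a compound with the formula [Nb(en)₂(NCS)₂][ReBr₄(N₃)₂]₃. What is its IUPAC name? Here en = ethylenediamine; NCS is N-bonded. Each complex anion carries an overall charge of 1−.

bis(ethylenediamine)diisothiocyanatoniobium(V) diazidotetrabromorhenate(V)

Both ions are complex: the cation is named first with the plain metal name, the anion second with the -ate form; each ion's ligands are alphabetised independently.
The complex anion is given as 1−; its ligand charges sum to -6, so Re = +5.
With 3 anions per cation, the cation must be 3×1 = 3+.
Cation: ligand charges sum to -2; for the ion to be 3+, Nb = +5.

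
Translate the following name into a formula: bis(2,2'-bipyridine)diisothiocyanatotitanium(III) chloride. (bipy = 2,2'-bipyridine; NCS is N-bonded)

Ligands: 2 2,2'-bipyridine (bipy, neutral), 2 isothiocyanato (NCS, -1). Ligand charge sum = -2.
Charge balance with chloride (-1) requires 1 complex ion per 1 chloride.

[Ti(bipy)2(NCS)2]Cl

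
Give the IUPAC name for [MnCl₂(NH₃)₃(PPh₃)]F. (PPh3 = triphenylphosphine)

triamminedichloro(triphenylphosphine)manganese(III) fluoride

The 1 fluoride counter-ion carries a total charge of -1, so each complex ion is 1+.
Ligand charges: 3×ammine (neutral), 1×triphenylphosphine (neutral), 2×chloro (-1 each); total -2. So Mn + (-2) = 1+, giving Mn = +3.
Ligands are named alphabetically: ammine before chloro before triphenylphosphine.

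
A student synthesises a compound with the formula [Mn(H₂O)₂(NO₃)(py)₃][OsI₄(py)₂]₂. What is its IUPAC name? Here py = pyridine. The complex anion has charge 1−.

diaquanitratotris(pyridine)manganese(III) tetraiodobis(pyridine)osmate(III)

Both ions are complex: the cation is named first with the plain metal name, the anion second with the -ate form; each ion's ligands are alphabetised independently.
The complex anion is given as 1−; its ligand charges sum to -4, so Os = +3.
With 2 anions per cation, the cation must be 2×1 = 2+.
Cation: ligand charges sum to -1; for the ion to be 2+, Mn = +3.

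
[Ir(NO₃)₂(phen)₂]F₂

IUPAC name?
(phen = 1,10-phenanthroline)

dinitratobis(1,10-phenanthroline)iridium(IV) fluoride

The 2 fluoride counter-ions carry a total charge of -2, so each complex ion is 2+.
Ligand charges: 2×nitrato (-1 each), 2×1,10-phenanthroline (neutral); total -2. So Ir + (-2) = 2+, giving Ir = +4.
Ligands are named alphabetically: nitrato before phenanthroline.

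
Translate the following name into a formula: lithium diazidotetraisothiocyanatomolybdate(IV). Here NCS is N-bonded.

Li2[Mo(N3)2(NCS)4]

Ligands: 4 isothiocyanato (NCS, -1), 2 azido (N3, -1). Ligand charge sum = -6.
With Mo in oxidation state +4, the complex ion is [Mo...]^2−.
Charge balance with lithium (+1) requires 1 complex ion per 2 lithium.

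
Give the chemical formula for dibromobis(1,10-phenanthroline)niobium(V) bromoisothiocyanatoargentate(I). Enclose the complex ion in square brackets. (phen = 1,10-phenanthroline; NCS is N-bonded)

[NbBr2(phen)2][AgBr(NCS)]3

Cation [Nb…]: ligand charges -2, Nb(V) ⇒ ion charge 3+.
Anion [Ag…]: ligand charges -2, Ag(I) ⇒ ion charge 1−.
One 3+ cation requires 3 of the 1− anion.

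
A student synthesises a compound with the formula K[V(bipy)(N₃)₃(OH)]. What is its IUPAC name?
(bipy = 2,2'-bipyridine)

potassium triazido(2,2'-bipyridine)hydroxovanadate(III)

The 1 potassium counter-ion carries a total charge of +1, so each complex ion is 1−.
Ligand charges: 3×azido (-1 each), 1×hydroxo (-1 each), 1×2,2'-bipyridine (neutral); total -4. So V + (-4) = 1−, giving V = +3.
The complex ion is anionic, so vanadium takes the -ate form vanadate(III).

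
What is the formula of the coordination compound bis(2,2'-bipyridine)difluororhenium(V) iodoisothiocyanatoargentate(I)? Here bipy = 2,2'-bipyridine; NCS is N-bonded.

Cation [Re…]: ligand charges -2, Re(V) ⇒ ion charge 3+.
Anion [Ag…]: ligand charges -2, Ag(I) ⇒ ion charge 1−.

[Re(bipy)2F2][AgI(NCS)]3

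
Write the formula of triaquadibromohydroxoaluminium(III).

[AlBr2(H2O)3(OH)]

Ligands: 1 hydroxo (OH, -1), 2 bromo (Br, -1), 3 aqua (H2O, neutral). Ligand charge sum = -3.
With Al in oxidation state +3, the complex ion is [Al...].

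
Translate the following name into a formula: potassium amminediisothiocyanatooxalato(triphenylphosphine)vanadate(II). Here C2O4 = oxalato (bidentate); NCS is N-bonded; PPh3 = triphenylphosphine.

K2[V(C2O4)(NCS)2(NH3)(PPh3)]

Ligands: 1 oxalato (C2O4, -2), 2 isothiocyanato (NCS, -1), 1 triphenylphosphine (PPh3, neutral), 1 ammine (NH3, neutral). Ligand charge sum = -4.
With V in oxidation state +2, the complex ion is [V...]^2−.
Charge balance with potassium (+1) requires 1 complex ion per 2 potassium.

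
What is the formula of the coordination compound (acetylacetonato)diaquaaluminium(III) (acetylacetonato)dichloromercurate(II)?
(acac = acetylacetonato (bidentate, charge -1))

[Al(acac)(H2O)2][Hg(acac)Cl2]2

Cation [Al…]: ligand charges -1, Al(III) ⇒ ion charge 2+.
Anion [Hg…]: ligand charges -3, Hg(II) ⇒ ion charge 1−.
One 2+ cation requires 2 of the 1− anion.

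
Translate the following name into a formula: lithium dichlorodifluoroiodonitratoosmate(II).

Ligands: 1 nitrato (NO3, -1), 2 chloro (Cl, -1), 2 fluoro (F, -1), 1 iodo (I, -1). Ligand charge sum = -6.
Charge balance with lithium (+1) requires 1 complex ion per 4 lithium.

Li4[OsCl2F2I(NO3)]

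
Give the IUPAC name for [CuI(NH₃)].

ammineiodocopper(I)

There is no counter-ion, so the complex is neutral overall.
Ligand charges: 1×ammine (neutral), 1×iodo (-1 each); total -1. So Cu + (-1) = 0, giving Cu = +1.
Ligands are named alphabetically: ammine before iodo.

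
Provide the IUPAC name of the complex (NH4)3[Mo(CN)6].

The 3 ammonium counter-ions carry a total charge of +3, so each complex ion is 3−.
Ligand charges: 6×cyano (-1 each); total -6. So Mo + (-6) = 3−, giving Mo = +3.
The complex ion is anionic, so molybdenum takes the -ate form molybdate(III).

ammonium hexacyanomolybdate(III)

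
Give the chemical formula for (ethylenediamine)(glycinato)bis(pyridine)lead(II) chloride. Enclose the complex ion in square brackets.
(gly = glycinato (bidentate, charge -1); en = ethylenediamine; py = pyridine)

[Pb(en)(gly)(py)2]Cl

Ligands: 1 glycinato (gly, -1), 1 ethylenediamine (en, neutral), 2 pyridine (py, neutral). Ligand charge sum = -1.
With Pb in oxidation state +2, the complex ion is [Pb...]^1+.
Charge balance with chloride (-1) requires 1 complex ion per 1 chloride.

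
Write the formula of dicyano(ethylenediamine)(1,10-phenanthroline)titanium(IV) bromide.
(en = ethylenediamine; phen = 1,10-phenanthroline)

[Ti(CN)2(en)(phen)]Br2

Ligands: 1 ethylenediamine (en, neutral), 1 1,10-phenanthroline (phen, neutral), 2 cyano (CN, -1). Ligand charge sum = -2.
With Ti in oxidation state +4, the complex ion is [Ti...]^2+.
Charge balance with bromide (-1) requires 1 complex ion per 2 bromide.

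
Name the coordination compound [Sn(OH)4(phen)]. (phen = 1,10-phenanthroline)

There is no counter-ion, so the complex is neutral overall.
Ligand charges: 1×1,10-phenanthroline (neutral), 4×hydroxo (-1 each); total -4. So Sn + (-4) = 0, giving Sn = +4.
Ligands are named alphabetically: hydroxo before phenanthroline.

tetrahydroxo(1,10-phenanthroline)tin(IV)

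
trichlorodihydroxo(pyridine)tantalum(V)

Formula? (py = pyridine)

[TaCl3(OH)2(py)]

Ligands: 1 pyridine (py, neutral), 3 chloro (Cl, -1), 2 hydroxo (OH, -1). Ligand charge sum = -5.
With Ta in oxidation state +5, the complex ion is [Ta...].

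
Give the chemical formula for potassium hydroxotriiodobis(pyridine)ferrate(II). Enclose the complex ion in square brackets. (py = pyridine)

K2[FeI3(OH)(py)2]

Ligands: 1 hydroxo (OH, -1), 3 iodo (I, -1), 2 pyridine (py, neutral). Ligand charge sum = -4.
With Fe in oxidation state +2, the complex ion is [Fe...]^2−.
Charge balance with potassium (+1) requires 1 complex ion per 2 potassium.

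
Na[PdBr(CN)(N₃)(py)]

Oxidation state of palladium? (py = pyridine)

+2

1 sodium outside the brackets (+1 each) → the complex ion is 1−.
Ligand charges: 1×N3 = -1; 1×py neutral; 1×Br = -1; 1×CN = -1; sum -3.
Pd + (-3) = 1− ⇒ Pd is +2.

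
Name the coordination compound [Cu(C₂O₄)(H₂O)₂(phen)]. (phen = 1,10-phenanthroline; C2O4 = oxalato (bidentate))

There is no counter-ion, so the complex is neutral overall.
Ligand charges: 1×1,10-phenanthroline (neutral), 1×oxalato (-2 each), 2×aqua (neutral); total -2. So Cu + (-2) = 0, giving Cu = +2.
Ligands are named alphabetically: aqua before oxalato before phenanthroline.

diaquaoxalato(1,10-phenanthroline)copper(II)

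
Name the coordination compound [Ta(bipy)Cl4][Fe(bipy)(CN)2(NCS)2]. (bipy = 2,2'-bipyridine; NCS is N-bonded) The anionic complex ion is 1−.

(2,2'-bipyridine)tetrachlorotantalum(V) (2,2'-bipyridine)dicyanodiisothiocyanatoferrate(III)

The complex anion is given as 1−; its ligand charges sum to -4, so Fe = +3.
A 1:1 salt means the cation carries the equal and opposite charge, 1+.
Cation: ligand charges sum to -4; for the ion to be 1+, Ta = +5.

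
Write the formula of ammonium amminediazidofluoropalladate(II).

NH4[PdF(N3)2(NH3)]

Ligands: 2 azido (N3, -1), 1 fluoro (F, -1), 1 ammine (NH3, neutral). Ligand charge sum = -3.
With Pd in oxidation state +2, the complex ion is [Pd...]^1−.
Charge balance with ammonium (+1) requires 1 complex ion per 1 ammonium.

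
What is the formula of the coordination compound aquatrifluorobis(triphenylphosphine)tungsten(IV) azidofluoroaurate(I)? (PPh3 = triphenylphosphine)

Cation [W…]: ligand charges -3, W(IV) ⇒ ion charge 1+.
Anion [Au…]: ligand charges -2, Au(I) ⇒ ion charge 1−.

[WF3(H2O)(PPh3)2][AuF(N3)]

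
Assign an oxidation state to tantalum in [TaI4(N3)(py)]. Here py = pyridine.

No counter-ion: the bracketed complex is neutral.
Ligand charges: 1×py neutral; 4×I = -4; 1×N3 = -1; sum -5.
Ta + (-5) = 0 ⇒ Ta is +5.

+5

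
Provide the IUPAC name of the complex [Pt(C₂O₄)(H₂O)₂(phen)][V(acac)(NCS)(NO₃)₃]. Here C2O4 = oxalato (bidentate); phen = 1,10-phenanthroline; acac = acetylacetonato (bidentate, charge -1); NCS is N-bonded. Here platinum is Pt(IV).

Pt is given as +4; the cation's ligand charges sum to -2, so the complex cation is 2+.
A 1:1 salt means the anion carries the equal and opposite charge, 2−.
Anion: ligand charges sum to -5; for the ion to be 2−, V = +3.

diaquaoxalato(1,10-phenanthroline)platinum(IV) (acetylacetonato)isothiocyanatotrinitratovanadate(III)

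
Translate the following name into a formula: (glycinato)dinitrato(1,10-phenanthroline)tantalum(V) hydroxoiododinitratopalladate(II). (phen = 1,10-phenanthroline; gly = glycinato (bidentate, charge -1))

Cation [Ta…]: ligand charges -3, Ta(V) ⇒ ion charge 2+.
Anion [Pd…]: ligand charges -4, Pd(II) ⇒ ion charge 2−.

[Ta(gly)(NO3)2(phen)][PdI(NO3)2(OH)]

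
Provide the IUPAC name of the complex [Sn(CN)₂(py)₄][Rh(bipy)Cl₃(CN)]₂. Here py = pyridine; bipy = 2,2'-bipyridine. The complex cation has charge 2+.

dicyanotetrakis(pyridine)tin(IV) (2,2'-bipyridine)trichlorocyanorhodate(III)

The complex cation is given as 2+; its ligand charges sum to -2, so Sn = +4.
With 2 anions per cation, each anion must be 2/2 = 1−.
Anion: ligand charges sum to -4; for the ion to be 1−, Rh = +3.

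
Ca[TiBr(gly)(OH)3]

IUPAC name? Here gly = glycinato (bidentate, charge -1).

The 1 calcium counter-ion carries a total charge of +2, so each complex ion is 2−.
Ligand charges: 3×hydroxo (-1 each), 1×glycinato (-1 each), 1×bromo (-1 each); total -5. So Ti + (-5) = 2−, giving Ti = +3.
The complex ion is anionic, so titanium takes the -ate form titanate(III).

calcium bromo(glycinato)trihydroxotitanate(III)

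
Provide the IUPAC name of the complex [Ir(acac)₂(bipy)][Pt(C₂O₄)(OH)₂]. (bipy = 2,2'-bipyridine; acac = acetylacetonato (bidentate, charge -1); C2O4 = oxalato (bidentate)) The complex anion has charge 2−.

The complex anion is given as 2−; its ligand charges sum to -4, so Pt = +2.
A 1:1 salt means the cation carries the equal and opposite charge, 2+.
Cation: ligand charges sum to -2; for the ion to be 2+, Ir = +4.

bis(acetylacetonato)(2,2'-bipyridine)iridium(IV) dihydroxooxalatoplatinate(II)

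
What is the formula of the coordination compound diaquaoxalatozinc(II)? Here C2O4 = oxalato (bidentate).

Ligands: 1 oxalato (C2O4, -2), 2 aqua (H2O, neutral). Ligand charge sum = -2.
With Zn in oxidation state +2, the complex ion is [Zn...].

[Zn(C2O4)(H2O)2]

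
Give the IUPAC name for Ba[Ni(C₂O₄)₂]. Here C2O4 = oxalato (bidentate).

The 1 barium counter-ion carries a total charge of +2, so each complex ion is 2−.
Ligand charges: 2×oxalato (-2 each); total -4. So Ni + (-4) = 2−, giving Ni = +2.
The complex ion is anionic, so nickel takes the -ate form nickelate(II).

barium dioxalatonickelate(II)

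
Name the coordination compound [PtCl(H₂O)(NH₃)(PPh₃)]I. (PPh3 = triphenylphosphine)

The 1 iodide counter-ion carries a total charge of -1, so each complex ion is 1+.
Ligand charges: 1×triphenylphosphine (neutral), 1×chloro (-1 each), 1×ammine (neutral), 1×aqua (neutral); total -1. So Pt + (-1) = 1+, giving Pt = +2.
Ligands are named alphabetically: ammine before aqua before chloro before triphenylphosphine.

ammineaquachloro(triphenylphosphine)platinum(II) iodide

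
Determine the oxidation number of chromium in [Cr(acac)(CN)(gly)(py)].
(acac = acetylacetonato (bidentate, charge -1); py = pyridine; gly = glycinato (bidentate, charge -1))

+3

No counter-ion: the bracketed complex is neutral.
Ligand charges: 1×acac = -1; 1×CN = -1; 1×py neutral; 1×gly = -1; sum -3.
Cr + (-3) = 0 ⇒ Cr is +3.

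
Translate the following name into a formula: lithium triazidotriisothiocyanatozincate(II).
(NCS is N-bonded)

Li4[Zn(N3)3(NCS)3]

Ligands: 3 isothiocyanato (NCS, -1), 3 azido (N3, -1). Ligand charge sum = -6.
Charge balance with lithium (+1) requires 1 complex ion per 4 lithium.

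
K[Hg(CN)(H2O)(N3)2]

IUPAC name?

The 1 potassium counter-ion carries a total charge of +1, so each complex ion is 1−.
Ligand charges: 2×azido (-1 each), 1×cyano (-1 each), 1×aqua (neutral); total -3. So Hg + (-3) = 1−, giving Hg = +2.
Ligands are named alphabetically: aqua before azido before cyano.
The complex ion is anionic, so mercury takes the -ate form mercurate(II).

potassium aquadiazidocyanomercurate(II)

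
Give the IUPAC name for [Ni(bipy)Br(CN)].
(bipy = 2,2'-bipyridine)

There is no counter-ion, so the complex is neutral overall.
Ligand charges: 1×2,2'-bipyridine (neutral), 1×bromo (-1 each), 1×cyano (-1 each); total -2. So Ni + (-2) = 0, giving Ni = +2.
Ligands are named alphabetically: bipyridine before bromo before cyano.

(2,2'-bipyridine)bromocyanonickel(II)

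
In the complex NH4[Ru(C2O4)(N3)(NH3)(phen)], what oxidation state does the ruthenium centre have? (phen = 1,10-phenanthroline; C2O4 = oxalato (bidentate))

+2

1 ammonium outside the brackets (+1 each) → the complex ion is 1−.
Ligand charges: 1×phen neutral; 1×C2O4 = -2; 1×NH3 neutral; 1×N3 = -1; sum -3.
Ru + (-3) = 1− ⇒ Ru is +2.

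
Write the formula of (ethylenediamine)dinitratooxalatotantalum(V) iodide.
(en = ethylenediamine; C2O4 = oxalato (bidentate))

[Ta(C2O4)(en)(NO3)2]I

Ligands: 2 nitrato (NO3, -1), 1 ethylenediamine (en, neutral), 1 oxalato (C2O4, -2). Ligand charge sum = -4.
With Ta in oxidation state +5, the complex ion is [Ta...]^1+.
Charge balance with iodide (-1) requires 1 complex ion per 1 iodide.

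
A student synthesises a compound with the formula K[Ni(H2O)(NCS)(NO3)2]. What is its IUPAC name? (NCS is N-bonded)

potassium aquaisothiocyanatodinitratonickelate(II)

The 1 potassium counter-ion carries a total charge of +1, so each complex ion is 1−.
Ligand charges: 2×nitrato (-1 each), 1×isothiocyanato (-1 each), 1×aqua (neutral); total -3. So Ni + (-3) = 1−, giving Ni = +2.
Ligands are named alphabetically: aqua before isothiocyanato before nitrato.
The complex ion is anionic, so nickel takes the -ate form nickelate(II).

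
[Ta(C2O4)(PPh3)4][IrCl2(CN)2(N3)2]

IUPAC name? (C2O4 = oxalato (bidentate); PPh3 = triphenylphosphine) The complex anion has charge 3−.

The complex anion is given as 3−; its ligand charges sum to -6, so Ir = +3.
A 1:1 salt means the cation carries the equal and opposite charge, 3+.
Cation: ligand charges sum to -2; for the ion to be 3+, Ta = +5.

oxalatotetrakis(triphenylphosphine)tantalum(V) diazidodichlorodicyanoiridate(III)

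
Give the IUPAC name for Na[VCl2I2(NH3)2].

The 1 sodium counter-ion carries a total charge of +1, so each complex ion is 1−.
Ligand charges: 2×iodo (-1 each), 2×chloro (-1 each), 2×ammine (neutral); total -4. So V + (-4) = 1−, giving V = +3.
Ligands are named alphabetically: ammine before chloro before iodo.
The complex ion is anionic, so vanadium takes the -ate form vanadate(III).

sodium diamminedichlorodiiodovanadate(III)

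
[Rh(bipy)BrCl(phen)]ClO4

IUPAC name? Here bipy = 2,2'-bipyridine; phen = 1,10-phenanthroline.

(2,2'-bipyridine)bromochloro(1,10-phenanthroline)rhodium(III) perchlorate

The 1 perchlorate counter-ion carries a total charge of -1, so each complex ion is 1+.
Ligand charges: 1×2,2'-bipyridine (neutral), 1×1,10-phenanthroline (neutral), 1×chloro (-1 each), 1×bromo (-1 each); total -2. So Rh + (-2) = 1+, giving Rh = +3.
Ligands are named alphabetically: bipyridine before bromo before chloro before phenanthroline.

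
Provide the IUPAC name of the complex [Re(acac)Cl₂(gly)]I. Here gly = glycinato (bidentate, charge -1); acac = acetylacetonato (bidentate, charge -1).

(acetylacetonato)dichloro(glycinato)rhenium(V) iodide

The 1 iodide counter-ion carries a total charge of -1, so each complex ion is 1+.
Ligand charges: 2×chloro (-1 each), 1×glycinato (-1 each), 1×acetylacetonato (-1 each); total -4. So Re + (-4) = 1+, giving Re = +5.
Ligands are named alphabetically: acetylacetonato before chloro before glycinato.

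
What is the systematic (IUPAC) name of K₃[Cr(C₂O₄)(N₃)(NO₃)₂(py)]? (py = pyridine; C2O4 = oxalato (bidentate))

The 3 potassium counter-ions carry a total charge of +3, so each complex ion is 3−.
Ligand charges: 2×nitrato (-1 each), 1×pyridine (neutral), 1×azido (-1 each), 1×oxalato (-2 each); total -5. So Cr + (-5) = 3−, giving Cr = +2.
The complex ion is anionic, so chromium takes the -ate form chromate(II).

potassium azidodinitratooxalato(pyridine)chromate(II)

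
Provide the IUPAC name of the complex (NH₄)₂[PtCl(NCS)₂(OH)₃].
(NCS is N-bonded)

The 2 ammonium counter-ions carry a total charge of +2, so each complex ion is 2−.
Ligand charges: 2×isothiocyanato (-1 each), 3×hydroxo (-1 each), 1×chloro (-1 each); total -6. So Pt + (-6) = 2−, giving Pt = +4.
Ligands are named alphabetically: chloro before hydroxo before isothiocyanato.
The complex ion is anionic, so platinum takes the -ate form platinate(IV).

ammonium chlorotrihydroxodiisothiocyanatoplatinate(IV)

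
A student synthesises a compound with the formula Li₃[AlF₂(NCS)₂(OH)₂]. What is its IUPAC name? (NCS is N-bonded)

The 3 lithium counter-ions carry a total charge of +3, so each complex ion is 3−.
Ligand charges: 2×isothiocyanato (-1 each), 2×hydroxo (-1 each), 2×fluoro (-1 each); total -6. So Al + (-6) = 3−, giving Al = +3.
Ligands are named alphabetically: fluoro before hydroxo before isothiocyanato.
The complex ion is anionic, so aluminium takes the -ate form aluminate(III).

lithium difluorodihydroxodiisothiocyanatoaluminate(III)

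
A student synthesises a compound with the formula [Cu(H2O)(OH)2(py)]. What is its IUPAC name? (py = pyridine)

aquadihydroxo(pyridine)copper(II)

There is no counter-ion, so the complex is neutral overall.
Ligand charges: 1×aqua (neutral), 2×hydroxo (-1 each), 1×pyridine (neutral); total -2. So Cu + (-2) = 0, giving Cu = +2.
Ligands are named alphabetically: aqua before hydroxo before pyridine.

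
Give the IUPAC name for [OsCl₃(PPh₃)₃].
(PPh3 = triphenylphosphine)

There is no counter-ion, so the complex is neutral overall.
Ligand charges: 3×chloro (-1 each), 3×triphenylphosphine (neutral); total -3. So Os + (-3) = 0, giving Os = +3.
Ligands are named alphabetically: chloro before triphenylphosphine.

trichlorotris(triphenylphosphine)osmium(III)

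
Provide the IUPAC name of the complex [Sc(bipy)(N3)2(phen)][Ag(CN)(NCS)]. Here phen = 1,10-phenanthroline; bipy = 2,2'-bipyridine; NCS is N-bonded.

diazido(2,2'-bipyridine)(1,10-phenanthroline)scandium(III) cyanoisothiocyanatoargentate(I)

Both ions are complex: the cation is named first with the plain metal name, the anion second with the -ate form; each ion's ligands are alphabetised independently.
Scandium is always +3 in its complexes; the cation's ligand charges sum to -2, so the complex cation is 1+.
A 1:1 salt means the anion carries the equal and opposite charge, 1−.
Anion: ligand charges sum to -2; for the ion to be 1−, Ag = +1.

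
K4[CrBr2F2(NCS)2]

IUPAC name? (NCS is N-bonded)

The 4 potassium counter-ions carry a total charge of +4, so each complex ion is 4−.
Ligand charges: 2×fluoro (-1 each), 2×bromo (-1 each), 2×isothiocyanato (-1 each); total -6. So Cr + (-6) = 4−, giving Cr = +2.
The complex ion is anionic, so chromium takes the -ate form chromate(II).

potassium dibromodifluorodiisothiocyanatochromate(II)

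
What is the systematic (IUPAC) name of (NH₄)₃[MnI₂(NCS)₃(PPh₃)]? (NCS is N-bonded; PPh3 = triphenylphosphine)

The 3 ammonium counter-ions carry a total charge of +3, so each complex ion is 3−.
Ligand charges: 3×isothiocyanato (-1 each), 1×triphenylphosphine (neutral), 2×iodo (-1 each); total -5. So Mn + (-5) = 3−, giving Mn = +2.
Ligands are named alphabetically: iodo before isothiocyanato before triphenylphosphine.
The complex ion is anionic, so manganese takes the -ate form manganate(II).

ammonium diiodotriisothiocyanato(triphenylphosphine)manganate(II)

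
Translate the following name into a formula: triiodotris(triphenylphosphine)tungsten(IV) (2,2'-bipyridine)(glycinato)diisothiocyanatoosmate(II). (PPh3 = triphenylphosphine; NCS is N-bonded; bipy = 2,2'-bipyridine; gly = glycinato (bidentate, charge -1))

[WI3(PPh3)3][Os(bipy)(gly)(NCS)2]

Cation [W…]: ligand charges -3, W(IV) ⇒ ion charge 1+.
Anion [Os…]: ligand charges -3, Os(II) ⇒ ion charge 1−.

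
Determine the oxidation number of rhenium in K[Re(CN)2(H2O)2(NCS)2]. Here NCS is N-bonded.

1 potassium outside the brackets (+1 each) → the complex ion is 1−.
Ligand charges: 2×NCS = -2; 2×H2O neutral; 2×CN = -2; sum -4.
Re + (-4) = 1− ⇒ Re is +3.

+3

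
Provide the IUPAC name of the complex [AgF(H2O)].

aquafluorosilver(I)

There is no counter-ion, so the complex is neutral overall.
Ligand charges: 1×aqua (neutral), 1×fluoro (-1 each); total -1. So Ag + (-1) = 0, giving Ag = +1.
Ligands are named alphabetically: aqua before fluoro.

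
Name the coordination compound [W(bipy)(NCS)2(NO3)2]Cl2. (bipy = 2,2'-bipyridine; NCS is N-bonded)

The 2 chloride counter-ions carry a total charge of -2, so each complex ion is 2+.
Ligand charges: 1×2,2'-bipyridine (neutral), 2×nitrato (-1 each), 2×isothiocyanato (-1 each); total -4. So W + (-4) = 2+, giving W = +6.
Ligands are named alphabetically: bipyridine before isothiocyanato before nitrato.

(2,2'-bipyridine)diisothiocyanatodinitratotungsten(VI) chloride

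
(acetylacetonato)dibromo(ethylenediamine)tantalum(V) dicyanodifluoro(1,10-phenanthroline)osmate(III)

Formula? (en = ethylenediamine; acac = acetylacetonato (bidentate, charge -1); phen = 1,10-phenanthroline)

Cation [Ta…]: ligand charges -3, Ta(V) ⇒ ion charge 2+.
Anion [Os…]: ligand charges -4, Os(III) ⇒ ion charge 1−.

[Ta(acac)Br2(en)][Os(CN)2F2(phen)]2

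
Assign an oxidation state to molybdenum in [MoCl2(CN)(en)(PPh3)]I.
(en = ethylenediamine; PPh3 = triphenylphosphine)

+4

1 iodide outside the brackets (-1 each) → the complex ion is 1+.
Ligand charges: 1×en neutral; 1×CN = -1; 2×Cl = -2; 1×PPh3 neutral; sum -3.
Mo + (-3) = 1+ ⇒ Mo is +4.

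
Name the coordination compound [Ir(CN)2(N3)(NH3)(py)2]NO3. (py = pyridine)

The 1 nitrate counter-ion carries a total charge of -1, so each complex ion is 1+.
Ligand charges: 2×cyano (-1 each), 1×ammine (neutral), 1×azido (-1 each), 2×pyridine (neutral); total -3. So Ir + (-3) = 1+, giving Ir = +4.
Ligands are named alphabetically: ammine before azido before cyano before pyridine.

ammineazidodicyanobis(pyridine)iridium(IV) nitrate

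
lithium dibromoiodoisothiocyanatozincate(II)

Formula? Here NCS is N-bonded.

Ligands: 1 isothiocyanato (NCS, -1), 1 iodo (I, -1), 2 bromo (Br, -1). Ligand charge sum = -4.
With Zn in oxidation state +2, the complex ion is [Zn...]^2−.
Charge balance with lithium (+1) requires 1 complex ion per 2 lithium.

Li2[ZnBr2I(NCS)]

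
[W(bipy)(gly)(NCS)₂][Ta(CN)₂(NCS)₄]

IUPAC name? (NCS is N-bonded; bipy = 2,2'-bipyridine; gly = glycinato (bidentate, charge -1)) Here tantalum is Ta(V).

Ta is given as +5; the anion's ligand charges sum to -6, so the complex anion is 1−.
A 1:1 salt means the cation carries the equal and opposite charge, 1+.
Cation: ligand charges sum to -3; for the ion to be 1+, W = +4.

(2,2'-bipyridine)(glycinato)diisothiocyanatotungsten(IV) dicyanotetraisothiocyanatotantalate(V)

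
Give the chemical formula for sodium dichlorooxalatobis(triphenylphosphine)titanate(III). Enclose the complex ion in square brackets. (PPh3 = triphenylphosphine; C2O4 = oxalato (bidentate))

Ligands: 2 triphenylphosphine (PPh3, neutral), 2 chloro (Cl, -1), 1 oxalato (C2O4, -2). Ligand charge sum = -4.
With Ti in oxidation state +3, the complex ion is [Ti...]^1−.
Charge balance with sodium (+1) requires 1 complex ion per 1 sodium.

Na[Ti(C2O4)Cl2(PPh3)2]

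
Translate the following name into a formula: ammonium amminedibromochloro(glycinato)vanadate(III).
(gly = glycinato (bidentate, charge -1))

NH4[VBr2Cl(gly)(NH3)]

Ligands: 2 bromo (Br, -1), 1 chloro (Cl, -1), 1 ammine (NH3, neutral), 1 glycinato (gly, -1). Ligand charge sum = -4.
With V in oxidation state +3, the complex ion is [V...]^1−.
Charge balance with ammonium (+1) requires 1 complex ion per 1 ammonium.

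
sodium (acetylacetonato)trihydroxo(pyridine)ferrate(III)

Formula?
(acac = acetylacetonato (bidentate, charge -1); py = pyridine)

Na[Fe(acac)(OH)3(py)]

Ligands: 1 acetylacetonato (acac, -1), 1 pyridine (py, neutral), 3 hydroxo (OH, -1). Ligand charge sum = -4.
Charge balance with sodium (+1) requires 1 complex ion per 1 sodium.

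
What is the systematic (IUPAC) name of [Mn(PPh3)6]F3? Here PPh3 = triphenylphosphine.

The 3 fluoride counter-ions carry a total charge of -3, so each complex ion is 3+.
Ligand charges: 6×triphenylphosphine (neutral); total 0. So Mn + (0) = 3+, giving Mn = +3.

hexakis(triphenylphosphine)manganese(III) fluoride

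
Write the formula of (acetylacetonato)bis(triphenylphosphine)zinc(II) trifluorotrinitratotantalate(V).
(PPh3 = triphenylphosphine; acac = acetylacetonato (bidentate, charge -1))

[Zn(acac)(PPh3)2][TaF3(NO3)3]

Cation [Zn…]: ligand charges -1, Zn(II) ⇒ ion charge 1+.
Anion [Ta…]: ligand charges -6, Ta(V) ⇒ ion charge 1−.
One 1+ cation balances one 1− anion.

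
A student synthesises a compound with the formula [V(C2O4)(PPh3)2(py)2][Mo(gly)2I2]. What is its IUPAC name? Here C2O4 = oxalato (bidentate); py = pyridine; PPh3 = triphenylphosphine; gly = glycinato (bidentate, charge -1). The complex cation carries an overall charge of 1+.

oxalatobis(pyridine)bis(triphenylphosphine)vanadium(III) bis(glycinato)diiodomolybdate(III)

Both ions are complex: the cation is named first with the plain metal name, the anion second with the -ate form; each ion's ligands are alphabetised independently.
The complex cation is given as 1+; its ligand charges sum to -2, so V = +3.
A 1:1 salt means the anion carries the equal and opposite charge, 1−.
Anion: ligand charges sum to -4; for the ion to be 1−, Mo = +3.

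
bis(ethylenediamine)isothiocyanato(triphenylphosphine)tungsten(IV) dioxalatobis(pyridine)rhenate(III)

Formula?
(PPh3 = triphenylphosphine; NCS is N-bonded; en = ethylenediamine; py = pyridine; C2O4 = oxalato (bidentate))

Cation [W…]: ligand charges -1, W(IV) ⇒ ion charge 3+.
Anion [Re…]: ligand charges -4, Re(III) ⇒ ion charge 1−.

[W(en)2(NCS)(PPh3)][Re(C2O4)2(py)2]3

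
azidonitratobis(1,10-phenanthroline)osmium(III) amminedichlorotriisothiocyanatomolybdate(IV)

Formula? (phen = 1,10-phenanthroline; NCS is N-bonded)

Cation [Os…]: ligand charges -2, Os(III) ⇒ ion charge 1+.
Anion [Mo…]: ligand charges -5, Mo(IV) ⇒ ion charge 1−.
One 1+ cation balances one 1− anion.

[Os(N3)(NO3)(phen)2][MoCl2(NCS)3(NH3)]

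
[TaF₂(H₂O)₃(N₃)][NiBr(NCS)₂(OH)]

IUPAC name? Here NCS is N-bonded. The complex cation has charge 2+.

triaquaazidodifluorotantalum(V) bromohydroxodiisothiocyanatonickelate(II)

Both ions are complex: the cation is named first with the plain metal name, the anion second with the -ate form; each ion's ligands are alphabetised independently.
The complex cation is given as 2+; its ligand charges sum to -3, so Ta = +5.
A 1:1 salt means the anion carries the equal and opposite charge, 2−.
Anion: ligand charges sum to -4; for the ion to be 2−, Ni = +2.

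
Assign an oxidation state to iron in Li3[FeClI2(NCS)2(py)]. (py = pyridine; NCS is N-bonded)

3 lithium outside the brackets (+1 each) → the complex ion is 3−.
Ligand charges: 2×I = -2; 1×Cl = -1; 1×py neutral; 2×NCS = -2; sum -5.
Fe + (-5) = 3− ⇒ Fe is +2.

+2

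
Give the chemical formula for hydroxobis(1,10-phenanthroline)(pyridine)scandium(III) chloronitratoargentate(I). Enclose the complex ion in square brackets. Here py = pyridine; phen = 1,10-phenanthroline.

[Sc(OH)(phen)2(py)][AgCl(NO3)]2

Cation [Sc…]: ligand charges -1, Sc(III) ⇒ ion charge 2+.
Anion [Ag…]: ligand charges -2, Ag(I) ⇒ ion charge 1−.
One 2+ cation requires 2 of the 1− anion.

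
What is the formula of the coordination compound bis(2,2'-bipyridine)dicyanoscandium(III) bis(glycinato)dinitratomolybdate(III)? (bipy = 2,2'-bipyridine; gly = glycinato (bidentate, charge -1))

[Sc(bipy)2(CN)2][Mo(gly)2(NO3)2]

Cation [Sc…]: ligand charges -2, Sc(III) ⇒ ion charge 1+.
Anion [Mo…]: ligand charges -4, Mo(III) ⇒ ion charge 1−.
One 1+ cation balances one 1− anion.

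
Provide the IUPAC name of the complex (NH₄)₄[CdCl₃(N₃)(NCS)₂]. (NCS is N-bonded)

The 4 ammonium counter-ions carry a total charge of +4, so each complex ion is 4−.
Ligand charges: 1×azido (-1 each), 3×chloro (-1 each), 2×isothiocyanato (-1 each); total -6. So Cd + (-6) = 4−, giving Cd = +2.
Ligands are named alphabetically: azido before chloro before isothiocyanato.
The complex ion is anionic, so cadmium takes the -ate form cadmate(II).

ammonium azidotrichlorodiisothiocyanatocadmate(II)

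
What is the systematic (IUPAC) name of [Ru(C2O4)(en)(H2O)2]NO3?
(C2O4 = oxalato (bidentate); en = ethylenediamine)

diaqua(ethylenediamine)oxalatoruthenium(III) nitrate

The 1 nitrate counter-ion carries a total charge of -1, so each complex ion is 1+.
Ligand charges: 1×oxalato (-2 each), 2×aqua (neutral), 1×ethylenediamine (neutral); total -2. So Ru + (-2) = 1+, giving Ru = +3.
Ligands are named alphabetically: aqua before ethylenediamine before oxalato.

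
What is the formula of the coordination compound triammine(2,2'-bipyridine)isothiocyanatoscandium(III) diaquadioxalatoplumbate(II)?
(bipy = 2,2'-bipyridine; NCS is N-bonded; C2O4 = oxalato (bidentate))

[Sc(bipy)(NCS)(NH3)3][Pb(C2O4)2(H2O)2]

Cation [Sc…]: ligand charges -1, Sc(III) ⇒ ion charge 2+.
Anion [Pb…]: ligand charges -4, Pb(II) ⇒ ion charge 2−.
One 2+ cation balances one 2− anion.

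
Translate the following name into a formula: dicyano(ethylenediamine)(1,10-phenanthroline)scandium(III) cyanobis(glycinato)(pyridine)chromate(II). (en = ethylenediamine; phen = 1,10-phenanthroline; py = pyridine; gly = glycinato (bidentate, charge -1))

[Sc(CN)2(en)(phen)][Cr(CN)(gly)2(py)]

Cation [Sc…]: ligand charges -2, Sc(III) ⇒ ion charge 1+.
Anion [Cr…]: ligand charges -3, Cr(II) ⇒ ion charge 1−.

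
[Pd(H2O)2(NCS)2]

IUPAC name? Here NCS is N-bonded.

diaquadiisothiocyanatopalladium(II)

There is no counter-ion, so the complex is neutral overall.
Ligand charges: 2×isothiocyanato (-1 each), 2×aqua (neutral); total -2. So Pd + (-2) = 0, giving Pd = +2.
Ligands are named alphabetically: aqua before isothiocyanato.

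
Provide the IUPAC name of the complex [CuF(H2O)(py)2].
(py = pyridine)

aquafluorobis(pyridine)copper(I)

There is no counter-ion, so the complex is neutral overall.
Ligand charges: 1×fluoro (-1 each), 1×aqua (neutral), 2×pyridine (neutral); total -1. So Cu + (-1) = 0, giving Cu = +1.
Ligands are named alphabetically: aqua before fluoro before pyridine.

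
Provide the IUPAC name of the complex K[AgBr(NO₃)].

potassium bromonitratoargentate(I)

The 1 potassium counter-ion carries a total charge of +1, so each complex ion is 1−.
Ligand charges: 1×nitrato (-1 each), 1×bromo (-1 each); total -2. So Ag + (-2) = 1−, giving Ag = +1.
Ligands are named alphabetically: bromo before nitrato.
The complex ion is anionic, so silver takes the -ate form argentate(I).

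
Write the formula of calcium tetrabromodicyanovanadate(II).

Ca2[VBr4(CN)2]

Ligands: 2 cyano (CN, -1), 4 bromo (Br, -1). Ligand charge sum = -6.
Charge balance with calcium (+2) requires 1 complex ion per 2 calcium.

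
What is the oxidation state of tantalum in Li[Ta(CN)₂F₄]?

+5

1 lithium outside the brackets (+1 each) → the complex ion is 1−.
Ligand charges: 2×CN = -2; 4×F = -4; sum -6.
Ta + (-6) = 1− ⇒ Ta is +5.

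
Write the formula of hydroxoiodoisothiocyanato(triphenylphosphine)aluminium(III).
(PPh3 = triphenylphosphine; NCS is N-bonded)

Ligands: 1 triphenylphosphine (PPh3, neutral), 1 hydroxo (OH, -1), 1 isothiocyanato (NCS, -1), 1 iodo (I, -1). Ligand charge sum = -3.
With Al in oxidation state +3, the complex ion is [Al...].

[AlI(NCS)(OH)(PPh3)]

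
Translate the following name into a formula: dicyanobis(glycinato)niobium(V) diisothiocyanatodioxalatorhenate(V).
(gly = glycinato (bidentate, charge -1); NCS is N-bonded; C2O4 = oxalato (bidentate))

Cation [Nb…]: ligand charges -4, Nb(V) ⇒ ion charge 1+.
Anion [Re…]: ligand charges -6, Re(V) ⇒ ion charge 1−.
One 1+ cation balances one 1− anion.

[Nb(CN)2(gly)2][Re(C2O4)2(NCS)2]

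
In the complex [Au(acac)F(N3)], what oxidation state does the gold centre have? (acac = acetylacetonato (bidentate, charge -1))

No counter-ion: the bracketed complex is neutral.
Ligand charges: 1×F = -1; 1×N3 = -1; 1×acac = -1; sum -3.
Au + (-3) = 0 ⇒ Au is +3.

+3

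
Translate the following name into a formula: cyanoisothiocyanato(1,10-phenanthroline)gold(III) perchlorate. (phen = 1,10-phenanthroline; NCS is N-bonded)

[Au(CN)(NCS)(phen)]ClO4

Ligands: 1 1,10-phenanthroline (phen, neutral), 1 cyano (CN, -1), 1 isothiocyanato (NCS, -1). Ligand charge sum = -2.
With Au in oxidation state +3, the complex ion is [Au...]^1+.
Charge balance with perchlorate (-1) requires 1 complex ion per 1 perchlorate.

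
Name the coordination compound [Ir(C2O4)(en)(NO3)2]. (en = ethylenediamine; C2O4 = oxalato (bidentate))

There is no counter-ion, so the complex is neutral overall.
Ligand charges: 2×nitrato (-1 each), 1×ethylenediamine (neutral), 1×oxalato (-2 each); total -4. So Ir + (-4) = 0, giving Ir = +4.
Ligands are named alphabetically: ethylenediamine before nitrato before oxalato.

(ethylenediamine)dinitratooxalatoiridium(IV)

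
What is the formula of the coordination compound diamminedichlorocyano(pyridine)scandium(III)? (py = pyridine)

[ScCl2(CN)(NH3)2(py)]

Ligands: 1 pyridine (py, neutral), 1 cyano (CN, -1), 2 ammine (NH3, neutral), 2 chloro (Cl, -1). Ligand charge sum = -3.
With Sc in oxidation state +3, the complex ion is [Sc...].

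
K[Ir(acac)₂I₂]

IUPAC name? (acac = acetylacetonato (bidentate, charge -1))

The 1 potassium counter-ion carries a total charge of +1, so each complex ion is 1−.
Ligand charges: 2×iodo (-1 each), 2×acetylacetonato (-1 each); total -4. So Ir + (-4) = 1−, giving Ir = +3.
Ligands are named alphabetically: acetylacetonato before iodo.
The complex ion is anionic, so iridium takes the -ate form iridate(III).

potassium bis(acetylacetonato)diiodoiridate(III)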